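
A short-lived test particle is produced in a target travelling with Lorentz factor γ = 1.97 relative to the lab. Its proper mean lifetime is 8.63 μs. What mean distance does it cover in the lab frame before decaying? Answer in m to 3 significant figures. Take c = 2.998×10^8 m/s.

d ≈ 4390 m

β = √(1 − 1/γ²) = √(1 − 1/1.97²) = 0.86158
Dilated lifetime: Δt = γτ₀ = 1.97 × 8.63 μs = 17.001 μs
d = vΔt = 0.86158c × 17.001 μs = 2.5830×10^8 m/s × 1.7001×10^-5 s = 4390 m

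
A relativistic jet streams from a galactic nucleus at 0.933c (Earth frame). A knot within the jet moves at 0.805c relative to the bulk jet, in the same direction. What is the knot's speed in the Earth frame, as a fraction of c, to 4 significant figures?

Relativistic velocity addition: u = (u' + v)/(1 + u'v/c²)
= (0.805 + 0.933)/(1 + 0.805×0.933) = 1.738/1.75107 = 0.9925

u ≈ 0.9925c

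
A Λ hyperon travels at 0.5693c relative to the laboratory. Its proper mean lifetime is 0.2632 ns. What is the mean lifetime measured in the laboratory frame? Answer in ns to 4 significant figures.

γ = 1/√(1 − 0.5693²) = 1.21635
Time dilation: Δt = γτ₀ = 1.21635 × 0.2632 ns = 0.3201 ns

Δt ≈ 0.3201 ns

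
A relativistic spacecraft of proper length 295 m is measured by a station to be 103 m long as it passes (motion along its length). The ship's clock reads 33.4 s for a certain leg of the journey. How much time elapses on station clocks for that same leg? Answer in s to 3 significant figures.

Length contraction ⇒ γ = L₀/L = 295/103 = 2.8641
Time dilation: Δt = γτ₀ = 2.8641 × 33.4 s = 95.7 s

Δt ≈ 95.7 s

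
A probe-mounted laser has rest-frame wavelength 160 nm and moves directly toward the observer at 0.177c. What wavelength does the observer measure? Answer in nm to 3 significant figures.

Relativistic Doppler: λ_obs = λ_src √((1−β)/(1+β))
= 160 × √(0.82300/1.1770) = 160 × 0.83620 = 134 nm

λ_obs ≈ 134 nm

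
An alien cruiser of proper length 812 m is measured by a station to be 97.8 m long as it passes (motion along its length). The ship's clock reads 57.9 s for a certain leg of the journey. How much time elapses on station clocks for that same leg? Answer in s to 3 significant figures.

Length contraction ⇒ γ = L₀/L = 812/97.8 = 8.3027
Time dilation: Δt = γτ₀ = 8.3027 × 57.9 s = 481 s

Δt ≈ 481 s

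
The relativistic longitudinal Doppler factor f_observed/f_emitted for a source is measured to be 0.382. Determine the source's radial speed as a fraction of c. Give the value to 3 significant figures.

β ≈ 0.745

f_obs/f_src = √((1−β)/(1+β)) = 0.382  ⇒  (1−β)/(1+β) = 0.14592
β = |1 − D²|/(1 + D²) = |1 − 0.14592|/(1 + 0.14592) = 0.745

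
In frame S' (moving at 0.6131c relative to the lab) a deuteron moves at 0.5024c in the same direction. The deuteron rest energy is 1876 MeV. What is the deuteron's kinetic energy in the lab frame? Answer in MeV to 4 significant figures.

u_lab = (0.5024 + 0.6131)/(1 + 0.5024×0.6131) = 0.8528148
γ = 1/√(1 − 0.8528148²) = 1.91493
K = (γ − 1)m₀c² = (1.91493 − 1) × 1876 = 0.914925 × 1876 = 1716 MeV

K ≈ 1716 MeV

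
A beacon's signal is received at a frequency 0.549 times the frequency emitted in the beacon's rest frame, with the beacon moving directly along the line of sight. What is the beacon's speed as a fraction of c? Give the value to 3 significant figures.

f_obs/f_src = √((1−β)/(1+β)) = 0.549  ⇒  (1−β)/(1+β) = 0.30140
β = |1 − D²|/(1 + D²) = |1 − 0.30140|/(1 + 0.30140) = 0.537

β ≈ 0.537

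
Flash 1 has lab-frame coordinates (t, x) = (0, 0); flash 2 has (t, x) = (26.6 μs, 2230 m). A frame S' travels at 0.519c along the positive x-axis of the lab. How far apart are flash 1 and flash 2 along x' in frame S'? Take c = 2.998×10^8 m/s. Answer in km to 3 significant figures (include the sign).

Δx' ≈ -2.23 km

γ = 1/√(1 − 0.519²) = 1.1699
Δx' = γ(Δx − vΔt) = 1.1699 × (2230 m − 0.519×(2.998×10^8 m/s)×26.6×10^-6 s)
= 1.1699 × (-1908.9 m) = -2.23 km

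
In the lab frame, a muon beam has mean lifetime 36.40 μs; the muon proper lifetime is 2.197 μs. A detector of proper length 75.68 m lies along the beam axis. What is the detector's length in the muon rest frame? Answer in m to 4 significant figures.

L ≈ 4.568 m

Time dilation ⇒ γ = Δt/τ₀ = 36.40/2.197 = 16.5680
Length contraction: L = L₀/γ = 75.68/16.5680 = 4.568 m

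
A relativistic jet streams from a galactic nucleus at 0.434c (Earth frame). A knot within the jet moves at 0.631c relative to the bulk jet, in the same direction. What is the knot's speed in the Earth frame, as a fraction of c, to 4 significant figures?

u ≈ 0.8360c

Relativistic velocity addition: u = (u' + v)/(1 + u'v/c²)
= (0.631 + 0.434)/(1 + 0.631×0.434) = 1.065/1.27385 = 0.8360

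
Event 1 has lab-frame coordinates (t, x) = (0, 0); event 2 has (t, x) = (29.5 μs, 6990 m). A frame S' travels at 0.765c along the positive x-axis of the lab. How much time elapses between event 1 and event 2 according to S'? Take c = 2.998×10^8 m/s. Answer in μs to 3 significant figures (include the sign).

γ = 1/√(1 − 0.765²) = 1.5527
Δt' = γ(Δt − vΔx/c²) = 1.5527 × (29.5 μs − 0.765×6990 m / (2.998×10^8 m/s))
= 1.5527 × (11.664 μs) = 18.1 μs

Δt' ≈ 18.1 μs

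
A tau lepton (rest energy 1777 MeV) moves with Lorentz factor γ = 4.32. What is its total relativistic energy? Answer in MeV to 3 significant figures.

E ≈ 7680 MeV

γ = 4.32 (given)
E = γm₀c² = 4.32 × 1777 MeV = 7680 MeV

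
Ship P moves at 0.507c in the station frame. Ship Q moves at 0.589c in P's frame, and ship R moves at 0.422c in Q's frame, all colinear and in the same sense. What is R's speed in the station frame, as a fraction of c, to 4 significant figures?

u ≈ 0.9335c

Compose boost 2: (0.589 + 0.507)/(1 + 0.589×0.507) = 1.096/1.29862 = 0.843971
Compose boost 3: (0.422 + 0.843971)/(1 + 0.422×0.843971) = 1.26597/1.35616 = 0.9335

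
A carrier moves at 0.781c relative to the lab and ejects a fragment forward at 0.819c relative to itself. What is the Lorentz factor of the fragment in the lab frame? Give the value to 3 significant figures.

γ ≈ 4.58

u_lab = (0.819 + 0.781)/(1 + 0.819×0.781) = 1.600/1.63964 = 0.975825
γ = 1/√(1 − 0.975825²) = 4.58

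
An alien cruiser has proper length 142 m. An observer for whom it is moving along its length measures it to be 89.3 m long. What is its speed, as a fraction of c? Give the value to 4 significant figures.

γ = L₀/L = 142/89.3 = 1.59015
β = √(1 − 1/γ²) = 0.7775

β ≈ 0.7775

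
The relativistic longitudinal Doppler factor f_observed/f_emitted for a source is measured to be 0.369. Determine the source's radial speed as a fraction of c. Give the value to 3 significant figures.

β ≈ 0.760

f_obs/f_src = √((1−β)/(1+β)) = 0.369  ⇒  (1−β)/(1+β) = 0.13616
β = |1 − D²|/(1 + D²) = |1 − 0.13616|/(1 + 0.13616) = 0.760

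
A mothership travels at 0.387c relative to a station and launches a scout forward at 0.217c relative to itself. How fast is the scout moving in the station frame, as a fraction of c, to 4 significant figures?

u ≈ 0.5572c

Compose boost 2: (0.217 + 0.387)/(1 + 0.217×0.387) = 0.6040/1.08398 = 0.5572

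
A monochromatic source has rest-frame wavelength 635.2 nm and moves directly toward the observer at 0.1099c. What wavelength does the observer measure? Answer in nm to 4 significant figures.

Relativistic Doppler: λ_obs = λ_src √((1−β)/(1+β))
= 635.2 × √(0.890100/1.10990) = 635.2 × 0.895525 = 568.8 nm

λ_obs ≈ 568.8 nm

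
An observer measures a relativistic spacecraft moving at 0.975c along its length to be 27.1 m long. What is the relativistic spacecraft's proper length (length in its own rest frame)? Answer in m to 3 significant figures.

L₀ ≈ 122 m

γ = 1/√(1 − 0.975²) = 4.5004
L₀ = γL = 4.5004 × 27.1 = 122 m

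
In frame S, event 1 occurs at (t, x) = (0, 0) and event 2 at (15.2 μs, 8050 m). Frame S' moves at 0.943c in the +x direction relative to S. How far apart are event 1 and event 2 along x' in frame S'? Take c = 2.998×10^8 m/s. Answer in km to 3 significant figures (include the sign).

Δx' ≈ 11.3 km

γ = 1/√(1 − 0.943²) = 3.0049
Δx' = γ(Δx − vΔt) = 3.0049 × (8050 m − 0.943×(2.998×10^8 m/s)×15.2×10^-6 s)
= 3.0049 × (3752.8 m) = 11.3 km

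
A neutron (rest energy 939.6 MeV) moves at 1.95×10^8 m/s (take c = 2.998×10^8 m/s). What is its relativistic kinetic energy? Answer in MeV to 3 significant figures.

β = v/c = 1.95×10^8 / 2.998×10^8 = 0.65043
γ = 1/√(1 − 0.65043²) = 1.3165
K = (γ − 1)m₀c² = (1.3165 − 1) × 939.6 MeV = 0.31655 × 939.6 MeV = 297 MeV

K ≈ 297 MeV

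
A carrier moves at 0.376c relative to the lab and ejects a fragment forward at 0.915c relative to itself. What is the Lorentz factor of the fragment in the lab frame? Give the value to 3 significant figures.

u_lab = (0.915 + 0.376)/(1 + 0.915×0.376) = 1.291/1.34404 = 0.960537
γ = 1/√(1 − 0.960537²) = 3.60

γ ≈ 3.60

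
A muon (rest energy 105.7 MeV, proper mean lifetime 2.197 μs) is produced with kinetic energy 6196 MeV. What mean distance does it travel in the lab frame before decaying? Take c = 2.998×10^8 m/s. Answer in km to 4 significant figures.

d ≈ 39.26 km

γ = 1 + K/(m₀c²) = 1 + 6196/105.7 = 59.6187
β = √(1 − 1/γ²) = 0.999859
Dilated lifetime: γτ₀ = 59.6187 × 2.197 μs = 130.982 μs
d = βc·γτ₀ = 0.999859 × (2.998×10^8 m/s) × 0.000130982 s = 39.26 km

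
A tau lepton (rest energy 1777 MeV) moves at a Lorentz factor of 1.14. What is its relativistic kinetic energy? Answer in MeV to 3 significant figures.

γ = 1.14 (given)
K = (γ − 1)m₀c² = (1.14 − 1) × 1777 MeV = 0.14000 × 1777 MeV = 249 MeV

K ≈ 249 MeV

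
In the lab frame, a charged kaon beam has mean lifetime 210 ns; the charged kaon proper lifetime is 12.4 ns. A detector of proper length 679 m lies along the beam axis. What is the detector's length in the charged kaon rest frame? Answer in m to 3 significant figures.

L ≈ 40.1 m

Time dilation ⇒ γ = Δt/τ₀ = 210/12.4 = 16.935
Length contraction: L = L₀/γ = 679/16.935 = 40.1 m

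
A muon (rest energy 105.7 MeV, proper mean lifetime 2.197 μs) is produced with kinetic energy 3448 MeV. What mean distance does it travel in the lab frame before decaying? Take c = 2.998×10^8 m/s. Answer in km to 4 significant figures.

d ≈ 22.13 km

γ = 1 + K/(m₀c²) = 1 + 3448/105.7 = 33.6206
β = √(1 − 1/γ²) = 0.999558
Dilated lifetime: γτ₀ = 33.6206 × 2.197 μs = 73.8645 μs
d = βc·γτ₀ = 0.999558 × (2.998×10^8 m/s) × 7.38645×10^-5 s = 22.13 km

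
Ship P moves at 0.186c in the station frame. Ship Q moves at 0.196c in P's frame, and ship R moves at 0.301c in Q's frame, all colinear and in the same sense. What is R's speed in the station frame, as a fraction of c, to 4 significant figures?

Compose boost 2: (0.196 + 0.186)/(1 + 0.196×0.186) = 0.3820/1.03646 = 0.368564
Compose boost 3: (0.301 + 0.368564)/(1 + 0.301×0.368564) = 0.669564/1.11094 = 0.6027

u ≈ 0.6027c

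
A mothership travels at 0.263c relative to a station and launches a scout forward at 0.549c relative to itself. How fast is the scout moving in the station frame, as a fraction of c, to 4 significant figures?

u ≈ 0.7096c

Compose boost 2: (0.549 + 0.263)/(1 + 0.549×0.263) = 0.8120/1.14439 = 0.7096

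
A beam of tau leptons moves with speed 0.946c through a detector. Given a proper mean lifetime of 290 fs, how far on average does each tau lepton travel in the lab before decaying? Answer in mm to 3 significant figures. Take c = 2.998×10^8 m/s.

d ≈ 0.254 mm

γ = 1/√(1 − 0.946²) = 3.0848
Dilated lifetime: Δt = γτ₀ = 3.0848 × 290 fs = 894.60 fs
d = vΔt = 0.946c × 894.60 fs = 2.8361×10^8 m/s × 8.9460×10^-13 s = 0.254 mm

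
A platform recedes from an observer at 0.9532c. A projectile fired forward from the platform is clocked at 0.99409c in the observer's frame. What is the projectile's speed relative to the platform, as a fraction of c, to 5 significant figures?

Inverse velocity addition: u' = (u − v)/(1 − uv/c²)
= (0.99409 − 0.9532)/(1 − 0.99409×0.9532) = 0.040890/0.05243341 = 0.77985

u' ≈ 0.77985c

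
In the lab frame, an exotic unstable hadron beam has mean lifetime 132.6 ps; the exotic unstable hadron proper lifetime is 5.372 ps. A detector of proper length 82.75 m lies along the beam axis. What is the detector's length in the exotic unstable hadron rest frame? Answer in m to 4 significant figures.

Time dilation ⇒ γ = Δt/τ₀ = 132.6/5.372 = 24.6835
Length contraction: L = L₀/γ = 82.75/24.6835 = 3.352 m

L ≈ 3.352 m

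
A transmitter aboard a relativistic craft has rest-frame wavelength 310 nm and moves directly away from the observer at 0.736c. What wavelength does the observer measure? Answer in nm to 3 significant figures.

Relativistic Doppler: λ_obs = λ_src √((1+β)/(1−β))
= 310 × √(1.7360/0.26400) = 310 × 2.5643 = 795 nm

λ_obs ≈ 795 nm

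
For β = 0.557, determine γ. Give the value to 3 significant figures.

γ = 1/√(1 − β²) = 1/√(1 − 0.557²) = 1/√(0.68975) = 1.20

γ ≈ 1.20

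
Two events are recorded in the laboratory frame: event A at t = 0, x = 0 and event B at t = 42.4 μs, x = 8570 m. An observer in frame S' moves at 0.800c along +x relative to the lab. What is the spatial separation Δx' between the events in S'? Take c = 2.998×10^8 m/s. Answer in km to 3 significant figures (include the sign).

Δx' ≈ -2.67 km

γ = 1/√(1 − 0.800²) = 1.6667
Δx' = γ(Δx − vΔt) = 1.6667 × (8570 m − 0.800×(2.998×10^8 m/s)×42.4×10^-6 s)
= 1.6667 × (-1599.2 m) = -2.67 km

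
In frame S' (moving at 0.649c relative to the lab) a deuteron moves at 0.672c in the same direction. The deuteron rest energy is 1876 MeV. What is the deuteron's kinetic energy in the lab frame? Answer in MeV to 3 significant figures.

u_lab = (0.672 + 0.649)/(1 + 0.672×0.649) = 0.919834
γ = 1/√(1 − 0.919834²) = 2.5490
K = (γ − 1)m₀c² = (2.5490 − 1) × 1876 = 1.5490 × 1876 = 2910 MeV

K ≈ 2910 MeV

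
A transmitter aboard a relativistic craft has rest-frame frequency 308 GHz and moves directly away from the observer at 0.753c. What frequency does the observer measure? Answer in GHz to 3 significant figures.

f_obs ≈ 116 GHz

Relativistic Doppler: f_obs = f_src √((1−β)/(1+β))
= 308 × √(0.24700/1.7530) = 308 × 0.37537 = 116 GHz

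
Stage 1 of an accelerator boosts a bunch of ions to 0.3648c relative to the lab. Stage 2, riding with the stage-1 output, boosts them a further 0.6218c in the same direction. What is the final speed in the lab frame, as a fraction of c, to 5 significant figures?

Compose boost 2: (0.6218 + 0.3648)/(1 + 0.6218×0.3648) = 0.98660/1.226833 = 0.80418

u ≈ 0.80418c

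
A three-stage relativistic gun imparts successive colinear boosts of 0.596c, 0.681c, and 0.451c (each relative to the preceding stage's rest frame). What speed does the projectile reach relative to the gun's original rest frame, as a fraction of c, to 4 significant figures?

u ≈ 0.9643c

Compose boost 2: (0.681 + 0.596)/(1 + 0.681×0.596) = 1.277/1.40588 = 0.908330
Compose boost 3: (0.451 + 0.908330)/(1 + 0.451×0.908330) = 1.35933/1.40966 = 0.9643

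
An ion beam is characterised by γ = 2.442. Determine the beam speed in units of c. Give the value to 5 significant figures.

β = √(1 − 1/γ²) = √(1 − 1/2.442²) = √(0.8323094) = 0.91231

β ≈ 0.91231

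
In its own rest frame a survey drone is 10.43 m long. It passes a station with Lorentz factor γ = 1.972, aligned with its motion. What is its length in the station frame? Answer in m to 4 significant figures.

γ = 1.972 (given)
Length contraction: L = L₀/γ = 10.43/1.972 = 5.289 m

L ≈ 5.289 m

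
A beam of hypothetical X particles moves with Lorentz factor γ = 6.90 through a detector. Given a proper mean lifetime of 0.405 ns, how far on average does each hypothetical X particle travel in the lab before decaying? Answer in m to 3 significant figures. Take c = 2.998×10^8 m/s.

d ≈ 0.829 m

β = √(1 − 1/γ²) = √(1 − 1/6.90²) = 0.98944
Dilated lifetime: Δt = γτ₀ = 6.90 × 0.405 ns = 2.7945 ns
d = vΔt = 0.98944c × 2.7945 ns = 2.9663×10^8 m/s × 2.7945×10^-9 s = 0.829 m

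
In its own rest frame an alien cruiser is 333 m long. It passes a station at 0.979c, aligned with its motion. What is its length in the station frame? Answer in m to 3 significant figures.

L ≈ 67.9 m

γ = 1/√(1 − 0.979²) = 4.9053
Length contraction: L = L₀/γ = 333/4.9053 = 67.9 m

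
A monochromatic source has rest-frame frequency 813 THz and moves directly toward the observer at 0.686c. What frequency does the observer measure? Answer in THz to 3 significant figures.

Relativistic Doppler: f_obs = f_src √((1+β)/(1−β))
= 813 × √(1.6860/0.31400) = 813 × 2.3172 = 1880 THz

f_obs ≈ 1880 THz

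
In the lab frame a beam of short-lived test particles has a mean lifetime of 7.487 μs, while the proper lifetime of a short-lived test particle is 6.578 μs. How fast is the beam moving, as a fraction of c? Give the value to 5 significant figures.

β ≈ 0.47758

γ = Δt/τ₀ = 7.487/6.578 = 1.138188
β = √(1 − 1/γ²) = √(1 − 1/1.138188²) = 0.47758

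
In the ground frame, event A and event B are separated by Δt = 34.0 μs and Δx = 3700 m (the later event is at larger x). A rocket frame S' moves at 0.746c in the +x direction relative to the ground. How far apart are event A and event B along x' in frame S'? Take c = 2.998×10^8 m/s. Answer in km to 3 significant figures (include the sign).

γ = 1/√(1 − 0.746²) = 1.5016
Δx' = γ(Δx − vΔt) = 1.5016 × (3700 m − 0.746×(2.998×10^8 m/s)×34.0×10^-6 s)
= 1.5016 × (-3904.1 m) = -5.86 km

Δx' ≈ -5.86 km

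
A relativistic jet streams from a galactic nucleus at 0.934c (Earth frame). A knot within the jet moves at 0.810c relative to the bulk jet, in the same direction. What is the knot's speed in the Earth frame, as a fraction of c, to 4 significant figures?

Relativistic velocity addition: u = (u' + v)/(1 + u'v/c²)
= (0.810 + 0.934)/(1 + 0.810×0.934) = 1.744/1.75654 = 0.9929

u ≈ 0.9929c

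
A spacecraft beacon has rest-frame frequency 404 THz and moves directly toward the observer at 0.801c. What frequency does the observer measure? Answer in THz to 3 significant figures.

Relativistic Doppler: f_obs = f_src √((1+β)/(1−β))
= 404 × √(1.8010/0.19900) = 404 × 3.0084 = 1220 THz

f_obs ≈ 1220 THz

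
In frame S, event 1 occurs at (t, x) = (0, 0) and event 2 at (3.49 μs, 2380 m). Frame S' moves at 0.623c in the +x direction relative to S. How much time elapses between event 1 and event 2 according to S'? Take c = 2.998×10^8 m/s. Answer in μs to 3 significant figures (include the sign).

γ = 1/√(1 − 0.623²) = 1.2784
Δt' = γ(Δt − vΔx/c²) = 1.2784 × (3.49 μs − 0.623×2380 m / (2.998×10^8 m/s))
= 1.2784 × (-1.4558 μs) = -1.86 μs

Δt' ≈ -1.86 μs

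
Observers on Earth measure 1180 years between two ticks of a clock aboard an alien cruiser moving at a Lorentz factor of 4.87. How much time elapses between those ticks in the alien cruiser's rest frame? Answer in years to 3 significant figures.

γ = 4.87 (given)
Proper time: τ₀ = Δt/γ = 1180/4.87 = 242 years

τ₀ ≈ 242 years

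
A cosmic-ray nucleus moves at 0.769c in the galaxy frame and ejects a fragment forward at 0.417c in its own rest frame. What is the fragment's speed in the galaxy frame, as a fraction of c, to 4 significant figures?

u ≈ 0.8980c

Compose boost 2: (0.417 + 0.769)/(1 + 0.417×0.769) = 1.186/1.32067 = 0.8980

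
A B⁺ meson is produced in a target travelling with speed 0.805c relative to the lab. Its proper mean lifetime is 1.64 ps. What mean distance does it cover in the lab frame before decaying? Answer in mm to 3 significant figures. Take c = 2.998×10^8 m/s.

d ≈ 0.667 mm

γ = 1/√(1 − 0.805²) = 1.6856
Dilated lifetime: Δt = γτ₀ = 1.6856 × 1.64 ps = 2.7643 ps
d = vΔt = 0.805c × 2.7643 ps = 2.4134×10^8 m/s × 2.7643×10^-12 s = 0.667 mm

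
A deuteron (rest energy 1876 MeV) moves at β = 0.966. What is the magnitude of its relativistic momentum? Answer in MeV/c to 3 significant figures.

p ≈ 7010 MeV/c

γ = 1/√(1 − 0.966²) = 3.8678
p = γβm₀c = 3.8678 × 0.966 × 1876 MeV/c = 7010 MeV/c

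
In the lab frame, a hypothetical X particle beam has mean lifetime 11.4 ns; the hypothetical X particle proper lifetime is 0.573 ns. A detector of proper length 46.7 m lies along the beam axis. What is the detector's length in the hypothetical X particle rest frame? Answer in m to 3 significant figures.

Time dilation ⇒ γ = Δt/τ₀ = 11.4/0.573 = 19.895
Length contraction: L = L₀/γ = 46.7/19.895 = 2.35 m

L ≈ 2.35 m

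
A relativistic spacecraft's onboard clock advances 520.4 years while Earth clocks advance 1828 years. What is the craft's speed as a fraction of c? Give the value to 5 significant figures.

γ = Δt/τ₀ = 1828/520.4 = 3.512683
β = √(1 − 1/γ²) = √(1 − 1/3.512683²) = 0.95862

β ≈ 0.95862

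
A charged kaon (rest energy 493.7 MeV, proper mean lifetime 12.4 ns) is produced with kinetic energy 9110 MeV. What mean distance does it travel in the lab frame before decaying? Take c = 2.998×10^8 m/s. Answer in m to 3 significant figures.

d ≈ 72.2 m

γ = 1 + K/(m₀c²) = 1 + 9110/493.7 = 19.453
β = √(1 − 1/γ²) = 0.99868
Dilated lifetime: γτ₀ = 19.453 × 12.4 ns = 241.21 ns
d = βc·γτ₀ = 0.99868 × (2.998×10^8 m/s) × 2.4121×10^-7 s = 72.2 m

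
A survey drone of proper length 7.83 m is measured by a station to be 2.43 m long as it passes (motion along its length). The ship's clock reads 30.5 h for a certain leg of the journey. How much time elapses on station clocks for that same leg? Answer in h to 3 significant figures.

Length contraction ⇒ γ = L₀/L = 7.83/2.43 = 3.2222
Time dilation: Δt = γτ₀ = 3.2222 × 30.5 h = 98.3 h

Δt ≈ 98.3 h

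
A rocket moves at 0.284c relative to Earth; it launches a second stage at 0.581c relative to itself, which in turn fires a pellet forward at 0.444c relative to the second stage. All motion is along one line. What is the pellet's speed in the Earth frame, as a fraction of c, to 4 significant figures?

u ≈ 0.8923c

Compose boost 2: (0.581 + 0.284)/(1 + 0.581×0.284) = 0.8650/1.16500 = 0.742487
Compose boost 3: (0.444 + 0.742487)/(1 + 0.444×0.742487) = 1.18649/1.32966 = 0.8923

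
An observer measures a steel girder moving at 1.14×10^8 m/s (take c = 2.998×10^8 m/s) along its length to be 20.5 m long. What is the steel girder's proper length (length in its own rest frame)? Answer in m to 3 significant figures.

β = v/c = 1.14×10^8 / 2.998×10^8 = 0.38025
γ = 1/√(1 − 0.38025²) = 1.0812
L₀ = γL = 1.0812 × 20.5 = 22.2 m

L₀ ≈ 22.2 m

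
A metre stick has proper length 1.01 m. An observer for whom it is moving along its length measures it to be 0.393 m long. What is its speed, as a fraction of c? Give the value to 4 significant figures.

β ≈ 0.9212

γ = L₀/L = 1.01/0.393 = 2.56997
β = √(1 − 1/γ²) = 0.9212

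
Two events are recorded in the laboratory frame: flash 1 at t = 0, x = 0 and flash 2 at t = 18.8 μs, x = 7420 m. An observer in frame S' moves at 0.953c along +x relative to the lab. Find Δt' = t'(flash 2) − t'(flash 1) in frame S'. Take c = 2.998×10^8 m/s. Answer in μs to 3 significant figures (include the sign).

Δt' ≈ -15.8 μs

γ = 1/√(1 − 0.953²) = 3.3007
Δt' = γ(Δt − vΔx/c²) = 3.3007 × (18.8 μs − 0.953×7420 m / (2.998×10^8 m/s))
= 3.3007 × (-4.7866 μs) = -15.8 μs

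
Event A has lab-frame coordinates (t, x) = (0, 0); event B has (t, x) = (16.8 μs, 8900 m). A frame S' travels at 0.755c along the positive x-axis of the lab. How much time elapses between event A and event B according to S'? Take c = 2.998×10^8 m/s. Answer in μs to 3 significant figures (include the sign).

γ = 1/√(1 − 0.755²) = 1.5250
Δt' = γ(Δt − vΔx/c²) = 1.5250 × (16.8 μs − 0.755×8900 m / (2.998×10^8 m/s))
= 1.5250 × (-5.6133 μs) = -8.56 μs

Δt' ≈ -8.56 μs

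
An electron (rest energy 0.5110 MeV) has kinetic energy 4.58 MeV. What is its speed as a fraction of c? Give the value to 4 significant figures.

γ = 1 + K/(m₀c²) = 1 + 4.58/0.5110 = 9.96282
β = √(1 − 1/γ²) = 0.9949

β ≈ 0.9949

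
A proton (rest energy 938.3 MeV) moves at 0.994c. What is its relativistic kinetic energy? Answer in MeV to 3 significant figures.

K ≈ 7640 MeV

γ = 1/√(1 − 0.994²) = 9.1424
K = (γ − 1)m₀c² = (9.1424 − 1) × 938.3 MeV = 8.1424 × 938.3 MeV = 7640 MeV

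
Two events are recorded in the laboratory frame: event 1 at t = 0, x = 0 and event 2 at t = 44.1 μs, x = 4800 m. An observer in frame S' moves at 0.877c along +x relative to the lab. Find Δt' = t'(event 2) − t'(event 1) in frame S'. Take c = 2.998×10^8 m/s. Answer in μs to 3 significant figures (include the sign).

γ = 1/√(1 − 0.877²) = 2.0812
Δt' = γ(Δt − vΔx/c²) = 2.0812 × (44.1 μs − 0.877×4800 m / (2.998×10^8 m/s))
= 2.0812 × (30.059 μs) = 62.6 μs

Δt' ≈ 62.6 μs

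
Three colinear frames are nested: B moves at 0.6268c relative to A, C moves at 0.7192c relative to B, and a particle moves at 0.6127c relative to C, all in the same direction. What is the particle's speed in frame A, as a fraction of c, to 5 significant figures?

u ≈ 0.98216c

Compose boost 2: (0.7192 + 0.6268)/(1 + 0.7192×0.6268) = 1.3460/1.450795 = 0.9277675
Compose boost 3: (0.6127 + 0.9277675)/(1 + 0.6127×0.9277675) = 1.540467/1.568443 = 0.98216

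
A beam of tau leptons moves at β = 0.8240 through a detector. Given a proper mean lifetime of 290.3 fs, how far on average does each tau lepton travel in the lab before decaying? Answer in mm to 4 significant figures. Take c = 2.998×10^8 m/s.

d ≈ 0.1266 mm

γ = 1/√(1 − 0.8240²) = 1.76495
Dilated lifetime: Δt = γτ₀ = 1.76495 × 290.3 fs = 512.364 fs
d = vΔt = 0.8240c × 512.364 fs = 2.47035×10^8 m/s × 5.12364×10^-13 s = 0.1266 mm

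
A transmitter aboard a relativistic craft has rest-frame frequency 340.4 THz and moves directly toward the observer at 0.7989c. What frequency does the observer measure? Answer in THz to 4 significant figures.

f_obs ≈ 1018 THz

Relativistic Doppler: f_obs = f_src √((1+β)/(1−β))
= 340.4 × √(1.79890/0.201100) = 340.4 × 2.99087 = 1018 THz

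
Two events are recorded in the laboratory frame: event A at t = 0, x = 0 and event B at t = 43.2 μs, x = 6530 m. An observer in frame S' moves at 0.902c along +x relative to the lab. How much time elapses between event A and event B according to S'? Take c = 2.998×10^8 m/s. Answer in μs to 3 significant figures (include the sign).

Δt' ≈ 54.6 μs

γ = 1/√(1 − 0.902²) = 2.3162
Δt' = γ(Δt − vΔx/c²) = 2.3162 × (43.2 μs − 0.902×6530 m / (2.998×10^8 m/s))
= 2.3162 × (23.553 μs) = 54.6 μs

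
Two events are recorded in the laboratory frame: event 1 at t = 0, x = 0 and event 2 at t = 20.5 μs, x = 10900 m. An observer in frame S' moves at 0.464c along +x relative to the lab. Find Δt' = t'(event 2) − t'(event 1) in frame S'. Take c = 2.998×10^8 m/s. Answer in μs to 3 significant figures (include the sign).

γ = 1/√(1 − 0.464²) = 1.1289
Δt' = γ(Δt − vΔx/c²) = 1.1289 × (20.5 μs − 0.464×10900 m / (2.998×10^8 m/s))
= 1.1289 × (3.6301 μs) = 4.10 μs

Δt' ≈ 4.10 μs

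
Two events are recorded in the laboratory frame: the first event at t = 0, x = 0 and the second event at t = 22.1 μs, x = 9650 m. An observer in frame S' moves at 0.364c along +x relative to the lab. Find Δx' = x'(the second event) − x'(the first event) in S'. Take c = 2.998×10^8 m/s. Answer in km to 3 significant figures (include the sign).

γ = 1/√(1 − 0.364²) = 1.0737
Δx' = γ(Δx − vΔt) = 1.0737 × (9650 m − 0.364×(2.998×10^8 m/s)×22.1×10^-6 s)
= 1.0737 × (7238.3 m) = 7.77 km

Δx' ≈ 7.77 km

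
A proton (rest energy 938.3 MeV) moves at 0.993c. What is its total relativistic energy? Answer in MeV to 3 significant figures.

E ≈ 7940 MeV

γ = 1/√(1 − 0.993²) = 8.4664
E = γm₀c² = 8.4664 × 938.3 MeV = 7940 MeV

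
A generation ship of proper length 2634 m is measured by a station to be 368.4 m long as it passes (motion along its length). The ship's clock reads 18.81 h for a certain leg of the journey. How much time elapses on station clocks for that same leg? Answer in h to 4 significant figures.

Δt ≈ 134.5 h

Length contraction ⇒ γ = L₀/L = 2634/368.4 = 7.14984
Time dilation: Δt = γτ₀ = 7.14984 × 18.81 h = 134.5 h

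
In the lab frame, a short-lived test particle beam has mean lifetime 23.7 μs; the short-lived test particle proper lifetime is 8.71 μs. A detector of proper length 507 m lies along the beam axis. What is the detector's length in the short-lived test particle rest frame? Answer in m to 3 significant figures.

Time dilation ⇒ γ = Δt/τ₀ = 23.7/8.71 = 2.7210
Length contraction: L = L₀/γ = 507/2.7210 = 186 m

L ≈ 186 m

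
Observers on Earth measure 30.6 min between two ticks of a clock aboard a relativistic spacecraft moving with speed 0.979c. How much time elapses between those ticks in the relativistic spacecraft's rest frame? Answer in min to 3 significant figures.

γ = 1/√(1 − 0.979²) = 4.9053
Proper time: τ₀ = Δt/γ = 30.6/4.9053 = 6.24 min

τ₀ ≈ 6.24 min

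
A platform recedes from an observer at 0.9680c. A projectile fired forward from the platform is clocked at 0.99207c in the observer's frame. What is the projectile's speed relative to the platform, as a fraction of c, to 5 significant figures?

u' ≈ 0.60666c

Inverse velocity addition: u' = (u − v)/(1 − uv/c²)
= (0.99207 − 0.9680)/(1 − 0.99207×0.9680) = 0.024070/0.03967624 = 0.60666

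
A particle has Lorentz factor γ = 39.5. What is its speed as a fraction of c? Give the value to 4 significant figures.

β = √(1 − 1/γ²) = √(1 − 1/39.5²) = √(0.999359) = 0.9997

β ≈ 0.9997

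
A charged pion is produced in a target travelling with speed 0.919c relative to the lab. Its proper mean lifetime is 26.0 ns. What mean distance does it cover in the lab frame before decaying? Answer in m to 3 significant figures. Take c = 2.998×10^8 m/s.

γ = 1/√(1 − 0.919²) = 2.5364
Dilated lifetime: Δt = γτ₀ = 2.5364 × 26.0 ns = 65.947 ns
d = vΔt = 0.919c × 65.947 ns = 2.7552×10^8 m/s × 6.5947×10^-8 s = 18.2 m

d ≈ 18.2 m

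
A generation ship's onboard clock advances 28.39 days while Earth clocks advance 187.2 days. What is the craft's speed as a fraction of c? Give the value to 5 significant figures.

γ = Δt/τ₀ = 187.2/28.39 = 6.593871
β = √(1 − 1/γ²) = √(1 − 1/6.593871²) = 0.98843

β ≈ 0.98843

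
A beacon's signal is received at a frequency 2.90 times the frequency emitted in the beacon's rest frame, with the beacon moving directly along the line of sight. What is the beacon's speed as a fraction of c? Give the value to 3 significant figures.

β ≈ 0.787

f_obs/f_src = √((1+β)/(1−β)) = 2.90  ⇒  (1+β)/(1−β) = 8.4100
β = |1 − D²|/(1 + D²) = |1 − 8.4100|/(1 + 8.4100) = 0.787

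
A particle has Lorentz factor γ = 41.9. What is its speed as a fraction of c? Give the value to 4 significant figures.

β = √(1 − 1/γ²) = √(1 − 1/41.9²) = √(0.999430) = 0.9997

β ≈ 0.9997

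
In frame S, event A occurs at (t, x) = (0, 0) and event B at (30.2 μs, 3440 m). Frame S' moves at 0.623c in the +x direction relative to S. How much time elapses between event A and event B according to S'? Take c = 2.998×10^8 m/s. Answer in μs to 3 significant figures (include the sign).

γ = 1/√(1 − 0.623²) = 1.2784
Δt' = γ(Δt − vΔx/c²) = 1.2784 × (30.2 μs − 0.623×3440 m / (2.998×10^8 m/s))
= 1.2784 × (23.052 μs) = 29.5 μs

Δt' ≈ 29.5 μs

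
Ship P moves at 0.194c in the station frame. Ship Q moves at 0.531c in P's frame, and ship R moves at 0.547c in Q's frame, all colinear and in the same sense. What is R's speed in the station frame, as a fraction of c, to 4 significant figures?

u ≈ 0.8858c

Compose boost 2: (0.531 + 0.194)/(1 + 0.531×0.194) = 0.7250/1.10301 = 0.657290
Compose boost 3: (0.547 + 0.657290)/(1 + 0.547×0.657290) = 1.20429/1.35954 = 0.8858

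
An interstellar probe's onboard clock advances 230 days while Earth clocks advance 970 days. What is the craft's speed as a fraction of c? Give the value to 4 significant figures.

β ≈ 0.9715

γ = Δt/τ₀ = 970/230 = 4.21739
β = √(1 − 1/γ²) = √(1 − 1/4.21739²) = 0.9715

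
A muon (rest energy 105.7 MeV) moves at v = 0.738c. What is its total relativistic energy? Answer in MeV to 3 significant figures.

E ≈ 157 MeV

γ = 1/√(1 − 0.738²) = 1.4819
E = γm₀c² = 1.4819 × 105.7 MeV = 157 MeV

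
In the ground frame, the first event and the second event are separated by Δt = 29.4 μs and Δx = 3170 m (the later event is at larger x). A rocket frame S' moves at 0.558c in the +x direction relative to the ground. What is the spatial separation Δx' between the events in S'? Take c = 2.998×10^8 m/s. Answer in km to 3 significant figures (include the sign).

Δx' ≈ -2.11 km

γ = 1/√(1 − 0.558²) = 1.2051
Δx' = γ(Δx − vΔt) = 1.2051 × (3170 m − 0.558×(2.998×10^8 m/s)×29.4×10^-6 s)
= 1.2051 × (-1748.3 m) = -2.11 km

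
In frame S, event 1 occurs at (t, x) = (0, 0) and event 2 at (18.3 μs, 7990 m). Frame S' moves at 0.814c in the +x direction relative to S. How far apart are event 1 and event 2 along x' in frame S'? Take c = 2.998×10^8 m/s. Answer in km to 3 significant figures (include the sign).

γ = 1/√(1 − 0.814²) = 1.7216
Δx' = γ(Δx − vΔt) = 1.7216 × (7990 m − 0.814×(2.998×10^8 m/s)×18.3×10^-6 s)
= 1.7216 × (3524.1 m) = 6.07 km

Δx' ≈ 6.07 km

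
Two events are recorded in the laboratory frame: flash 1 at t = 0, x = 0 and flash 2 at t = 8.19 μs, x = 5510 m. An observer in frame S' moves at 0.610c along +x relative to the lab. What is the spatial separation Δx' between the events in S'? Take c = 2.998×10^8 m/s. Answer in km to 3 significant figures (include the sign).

Δx' ≈ 5.06 km

γ = 1/√(1 − 0.610²) = 1.2620
Δx' = γ(Δx − vΔt) = 1.2620 × (5510 m − 0.610×(2.998×10^8 m/s)×8.19×10^-6 s)
= 1.2620 × (4012.2 m) = 5.06 km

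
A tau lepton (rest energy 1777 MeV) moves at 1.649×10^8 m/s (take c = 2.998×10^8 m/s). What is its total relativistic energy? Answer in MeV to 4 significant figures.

β = v/c = 1.649×10^8 / 2.998×10^8 = 0.550033
γ = 1/√(1 − 0.550033²) = 1.19740
E = γm₀c² = 1.19740 × 1777 MeV = 2128 MeV

E ≈ 2128 MeV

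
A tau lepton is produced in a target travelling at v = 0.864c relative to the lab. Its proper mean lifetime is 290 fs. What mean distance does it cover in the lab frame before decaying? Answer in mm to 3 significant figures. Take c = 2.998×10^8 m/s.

γ = 1/√(1 − 0.864²) = 1.9861
Dilated lifetime: Δt = γτ₀ = 1.9861 × 290 fs = 575.98 fs
d = vΔt = 0.864c × 575.98 fs = 2.5903×10^8 m/s × 5.7598×10^-13 s = 0.149 mm

d ≈ 0.149 mm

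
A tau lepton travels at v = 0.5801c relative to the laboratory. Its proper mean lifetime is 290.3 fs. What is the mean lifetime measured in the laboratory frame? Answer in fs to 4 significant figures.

γ = 1/√(1 − 0.5801²) = 1.22768
Time dilation: Δt = γτ₀ = 1.22768 × 290.3 fs = 356.4 fs

Δt ≈ 356.4 fs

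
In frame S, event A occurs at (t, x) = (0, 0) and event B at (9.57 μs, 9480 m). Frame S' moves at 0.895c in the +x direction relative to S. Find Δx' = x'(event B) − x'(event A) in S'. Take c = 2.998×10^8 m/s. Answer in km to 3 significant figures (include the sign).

γ = 1/√(1 − 0.895²) = 2.2418
Δx' = γ(Δx − vΔt) = 2.2418 × (9480 m − 0.895×(2.998×10^8 m/s)×9.57×10^-6 s)
= 2.2418 × (6912.2 m) = 15.5 km

Δx' ≈ 15.5 km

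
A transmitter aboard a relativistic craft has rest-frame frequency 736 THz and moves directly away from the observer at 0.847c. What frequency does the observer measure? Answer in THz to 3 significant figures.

Relativistic Doppler: f_obs = f_src √((1−β)/(1+β))
= 736 × √(0.15300/1.8470) = 736 × 0.28781 = 212 THz

f_obs ≈ 212 THz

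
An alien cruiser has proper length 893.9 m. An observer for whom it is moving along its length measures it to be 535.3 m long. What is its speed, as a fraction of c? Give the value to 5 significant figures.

γ = L₀/L = 893.9/535.3 = 1.669905
β = √(1 − 1/γ²) = 0.80087

β ≈ 0.80087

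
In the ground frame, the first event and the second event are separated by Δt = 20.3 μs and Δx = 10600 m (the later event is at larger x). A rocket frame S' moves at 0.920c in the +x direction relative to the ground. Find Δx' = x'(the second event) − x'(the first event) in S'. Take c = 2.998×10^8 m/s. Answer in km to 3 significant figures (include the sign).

Δx' ≈ 12.8 km

γ = 1/√(1 − 0.920²) = 2.5516
Δx' = γ(Δx − vΔt) = 2.5516 × (10600 m − 0.920×(2.998×10^8 m/s)×20.3×10^-6 s)
= 2.5516 × (5000.9 m) = 12.8 km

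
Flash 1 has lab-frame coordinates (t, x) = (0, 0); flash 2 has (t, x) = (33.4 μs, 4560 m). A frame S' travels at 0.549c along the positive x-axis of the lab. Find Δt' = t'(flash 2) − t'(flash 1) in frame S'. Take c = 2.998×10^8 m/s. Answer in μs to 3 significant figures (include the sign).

Δt' ≈ 30.0 μs

γ = 1/√(1 − 0.549²) = 1.1964
Δt' = γ(Δt − vΔx/c²) = 1.1964 × (33.4 μs − 0.549×4560 m / (2.998×10^8 m/s))
= 1.1964 × (25.050 μs) = 30.0 μs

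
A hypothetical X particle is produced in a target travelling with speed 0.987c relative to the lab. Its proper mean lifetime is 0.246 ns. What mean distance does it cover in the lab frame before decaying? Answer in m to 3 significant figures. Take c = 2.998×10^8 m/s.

γ = 1/√(1 − 0.987²) = 6.2220
Dilated lifetime: Δt = γτ₀ = 6.2220 × 0.246 ns = 1.5306 ns
d = vΔt = 0.987c × 1.5306 ns = 2.9590×10^8 m/s × 1.5306×10^-9 s = 0.453 m

d ≈ 0.453 m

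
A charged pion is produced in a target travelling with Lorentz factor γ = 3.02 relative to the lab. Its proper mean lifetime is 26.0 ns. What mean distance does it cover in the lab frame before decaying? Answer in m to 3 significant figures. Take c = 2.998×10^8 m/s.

β = √(1 − 1/γ²) = √(1 − 1/3.02²) = 0.94359
Dilated lifetime: Δt = γτ₀ = 3.02 × 26.0 ns = 78.520 ns
d = vΔt = 0.94359c × 78.520 ns = 2.8289×10^8 m/s × 7.8520×10^-8 s = 22.2 m

d ≈ 22.2 m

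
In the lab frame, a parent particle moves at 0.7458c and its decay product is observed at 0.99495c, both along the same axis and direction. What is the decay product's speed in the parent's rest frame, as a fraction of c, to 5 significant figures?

u' ≈ 0.96582c

Inverse velocity addition: u' = (u − v)/(1 − uv/c²)
= (0.99495 − 0.7458)/(1 − 0.99495×0.7458) = 0.24915/0.2579663 = 0.96582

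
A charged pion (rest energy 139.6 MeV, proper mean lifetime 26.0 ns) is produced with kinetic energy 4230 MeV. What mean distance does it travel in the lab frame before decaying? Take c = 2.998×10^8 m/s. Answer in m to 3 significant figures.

d ≈ 244 m

γ = 1 + K/(m₀c²) = 1 + 4230/139.6 = 31.301
β = √(1 − 1/γ²) = 0.99949
Dilated lifetime: γτ₀ = 31.301 × 26.0 ns = 813.82 ns
d = βc·γτ₀ = 0.99949 × (2.998×10^8 m/s) × 8.1382×10^-7 s = 244 m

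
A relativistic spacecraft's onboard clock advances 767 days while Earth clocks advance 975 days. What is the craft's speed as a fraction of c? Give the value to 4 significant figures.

β ≈ 0.6174

γ = Δt/τ₀ = 975/767 = 1.27119
β = √(1 − 1/γ²) = √(1 − 1/1.27119²) = 0.6174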